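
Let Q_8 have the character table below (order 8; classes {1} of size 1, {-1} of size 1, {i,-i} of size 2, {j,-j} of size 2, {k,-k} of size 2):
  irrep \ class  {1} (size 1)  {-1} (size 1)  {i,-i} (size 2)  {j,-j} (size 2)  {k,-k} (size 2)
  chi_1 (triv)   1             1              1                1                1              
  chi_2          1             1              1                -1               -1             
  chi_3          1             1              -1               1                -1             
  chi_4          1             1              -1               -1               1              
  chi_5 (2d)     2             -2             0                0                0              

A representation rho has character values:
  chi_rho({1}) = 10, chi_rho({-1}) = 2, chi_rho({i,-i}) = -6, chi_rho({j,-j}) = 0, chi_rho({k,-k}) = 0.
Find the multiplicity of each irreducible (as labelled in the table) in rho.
Multiplicities: chi_1: 0, chi_2: 0, chi_3: 3, chi_4: 3, chi_5: 2.

Argument: Use <chi_rho, chi> = (1/|G|) sum_C |C| * chi_rho(C) * conj(chi(C)) with |G| = 8 for each irreducible chi in the table:
  <chi_rho, chi_1> = (1/8)[1*(10)*conj(1) + 1*(2)*conj(1) + 2*(-6)*conj(1) + 2*(0)*conj(1) + 2*(0)*conj(1)]
      = (1/8)[(10) + (2) + (-12) + (0) + (0)] = 0/8 = 0
  <chi_rho, chi_2> = (1/8)[1*(10)*conj(1) + 1*(2)*conj(1) + 2*(-6)*conj(1) + 2*(0)*conj(-1) + 2*(0)*conj(-1)]
      = (1/8)[(10) + (2) + (-12) + (0) + (0)] = 0/8 = 0
  <chi_rho, chi_3> = (1/8)[1*(10)*conj(1) + 1*(2)*conj(1) + 2*(-6)*conj(-1) + 2*(0)*conj(1) + 2*(0)*conj(-1)]
      = (1/8)[(10) + (2) + (12) + (0) + (0)] = 24/8 = 3
  <chi_rho, chi_4> = (1/8)[1*(10)*conj(1) + 1*(2)*conj(1) + 2*(-6)*conj(-1) + 2*(0)*conj(-1) + 2*(0)*conj(1)]
      = (1/8)[(10) + (2) + (12) + (0) + (0)] = 24/8 = 3
  <chi_rho, chi_5> = (1/8)[1*(10)*conj(2) + 1*(2)*conj(-2) + 2*(-6)*conj(0) + 2*(0)*conj(0) + 2*(0)*conj(0)]
      = (1/8)[(20) + (-4) + (0) + (0) + (0)] = 16/8 = 2
Dimension check: dim(rho) = sum (mult * dim) = 0*1 + 0*1 + 3*1 + 3*1 + 2*2 = 10 = chi_rho(e) = 10.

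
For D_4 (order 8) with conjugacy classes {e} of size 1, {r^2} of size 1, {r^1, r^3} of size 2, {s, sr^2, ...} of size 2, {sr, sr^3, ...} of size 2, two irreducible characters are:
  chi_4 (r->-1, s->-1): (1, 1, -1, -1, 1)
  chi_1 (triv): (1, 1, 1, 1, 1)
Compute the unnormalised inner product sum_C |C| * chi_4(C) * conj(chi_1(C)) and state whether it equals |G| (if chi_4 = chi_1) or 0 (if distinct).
Sum = 0; so <chi_4, chi_1> = 0 (distinct irreducibles are orthogonal).

Explanation: Compute term by term over conjugacy classes (|C| * chi_4(C) * conj(chi_1(C))):
  1*(1)*conj(1) + 1*(1)*conj(1) + 2*(-1)*conj(1) + 2*(-1)*conj(1) + 2*(1)*conj(1)
  = (1) + (1) + (-2) + (-2) + (2)
  = 0.
Dividing by |G| = 8 gives 0/8 = 0, matching the row-orthogonality relation <chi_4, chi_1> = [chi_4 = chi_1].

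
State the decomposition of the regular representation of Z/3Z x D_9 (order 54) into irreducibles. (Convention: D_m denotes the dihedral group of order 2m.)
Each irreducible V_i of dimension d_i appears with multiplicity d_i, i.e. rho_reg = (direct sum over all irreducibles V_i) d_i V_i. The irreducible dimensions for Z/3Z x D_9 are 1, 1, 1, 1, 1, 1, 2, 2, 2, 2, 2, 2, 2, 2, 2, 2, 2, 2: 6 irreducibles of dimension 1, each with multiplicity 1; 12 irreducibles of dimension 2, each with multiplicity 2. Total dimension 6*1*1 + 12*2*2 = 54 = |G|.

Proof sketch: General theorem: in the regular representation of a finite group G, each irreducible appears with multiplicity equal to its dimension. Check: dim(rho_reg) = sum d_i^2 = 1 + 1 + 1 + 1 + 1 + 1 + 4 + 4 + 4 + 4 + 4 + 4 + 4 + 4 + 4 + 4 + 4 + 4 = 54 = |G|.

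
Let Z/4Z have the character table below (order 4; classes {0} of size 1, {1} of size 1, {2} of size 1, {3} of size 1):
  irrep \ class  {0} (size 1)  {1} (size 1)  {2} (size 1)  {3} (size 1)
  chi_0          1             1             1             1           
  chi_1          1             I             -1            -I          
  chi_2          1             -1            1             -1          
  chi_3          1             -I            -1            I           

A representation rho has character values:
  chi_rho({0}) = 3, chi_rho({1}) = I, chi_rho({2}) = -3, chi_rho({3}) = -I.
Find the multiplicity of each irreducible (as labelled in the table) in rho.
Multiplicities: chi_0: 0, chi_1: 2, chi_2: 0, chi_3: 1.

Why: Use <chi_rho, chi> = (1/|G|) sum_C |C| * chi_rho(C) * conj(chi(C)) with |G| = 4 for each irreducible chi in the table:
  <chi_rho, chi_0> = (1/4)[1*(3)*conj(1) + 1*(I)*conj(1) + 1*(-3)*conj(1) + 1*(-I)*conj(1)]
      = (1/4)[(3) + (I) + (-3) + (-I)] = 0/4 = 0
  <chi_rho, chi_1> = (1/4)[1*(3)*conj(1) + 1*(I)*conj(I) + 1*(-3)*conj(-1) + 1*(-I)*conj(-I)]
      = (1/4)[(3) + (1) + (3) + (1)] = 8/4 = 2
  <chi_rho, chi_2> = (1/4)[1*(3)*conj(1) + 1*(I)*conj(-1) + 1*(-3)*conj(1) + 1*(-I)*conj(-1)]
      = (1/4)[(3) + (-I) + (-3) + (I)] = 0/4 = 0
  <chi_rho, chi_3> = (1/4)[1*(3)*conj(1) + 1*(I)*conj(-I) + 1*(-3)*conj(-1) + 1*(-I)*conj(I)]
      = (1/4)[(3) + (-1) + (3) + (-1)] = 4/4 = 1
(Exp terms are combined using exp(i*s)*conj(exp(i*t)) = exp(i*(s-t)), and sums of them are collapsed using the identity that for every m > 1 the m distinct m-th roots of unity sum to 0, e.g. 1 + exp(2*I*pi/3) + exp(-2*I*pi/3) = 0.)
Dimension check: dim(rho) = sum (mult * dim) = 0*1 + 2*1 + 0*1 + 1*1 = 3 = chi_rho(e) = 3.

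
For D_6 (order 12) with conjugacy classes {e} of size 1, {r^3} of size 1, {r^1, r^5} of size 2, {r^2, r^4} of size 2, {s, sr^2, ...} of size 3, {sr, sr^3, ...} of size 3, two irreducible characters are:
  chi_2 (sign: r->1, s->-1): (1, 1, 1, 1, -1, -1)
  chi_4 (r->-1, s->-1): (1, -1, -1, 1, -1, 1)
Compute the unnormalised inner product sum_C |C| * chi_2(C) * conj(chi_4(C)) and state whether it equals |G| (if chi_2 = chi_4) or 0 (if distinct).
Sum = 0; so <chi_2, chi_4> = 0 (distinct irreducibles are orthogonal).

Details: Compute term by term over conjugacy classes (|C| * chi_2(C) * conj(chi_4(C))):
  1*(1)*conj(1) + 1*(1)*conj(-1) + 2*(1)*conj(-1) + 2*(1)*conj(1) + 3*(-1)*conj(-1) + 3*(-1)*conj(1)
  = (1) + (-1) + (-2) + (2) + (3) + (-3)
  = 0.
Dividing by |G| = 12 gives 0/12 = 0, matching the row-orthogonality relation <chi_2, chi_4> = [chi_2 = chi_4].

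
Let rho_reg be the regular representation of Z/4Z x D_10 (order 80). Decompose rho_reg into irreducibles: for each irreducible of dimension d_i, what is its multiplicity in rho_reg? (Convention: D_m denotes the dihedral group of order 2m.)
Each irreducible V_i of dimension d_i appears with multiplicity d_i, i.e. rho_reg = (direct sum over all irreducibles V_i) d_i V_i. The irreducible dimensions for Z/4Z x D_10 are 1, 1, 1, 1, 1, 1, 1, 1, 1, 1, 1, 1, 1, 1, 1, 1, 2, 2, 2, 2, 2, 2, 2, 2, 2, 2, 2, 2, 2, 2, 2, 2: 16 irreducibles of dimension 1, each with multiplicity 1; 16 irreducibles of dimension 2, each with multiplicity 2. Total dimension 16*1*1 + 16*2*2 = 80 = |G|.

Why: General theorem: in the regular representation of a finite group G, each irreducible appears with multiplicity equal to its dimension. Check: dim(rho_reg) = sum d_i^2 = 1 + 1 + 1 + 1 + 1 + 1 + 1 + 1 + 1 + 1 + 1 + 1 + 1 + 1 + 1 + 1 + 4 + 4 + 4 + 4 + 4 + 4 + 4 + 4 + 4 + 4 + 4 + 4 + 4 + 4 + 4 + 4 = 80 = |G|.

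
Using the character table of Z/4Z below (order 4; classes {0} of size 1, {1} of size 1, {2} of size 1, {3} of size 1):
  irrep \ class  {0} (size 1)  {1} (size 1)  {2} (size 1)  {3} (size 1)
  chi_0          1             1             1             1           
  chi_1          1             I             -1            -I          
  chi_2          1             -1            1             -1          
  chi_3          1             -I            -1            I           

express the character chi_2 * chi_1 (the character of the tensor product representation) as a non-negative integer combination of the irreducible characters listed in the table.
chi_2 tensor chi_1 = chi_3 (all other irreducibles have multiplicity 0).

Reasoning: The character of a tensor product is the pointwise product (chi_2 * chi_1)(C) = chi_2(C) * chi_1(C):
  {0}: (1)*(1), {1}: (-1)*(I), {2}: (1)*(-1), {3}: (-1)*(-I)
so (chi_2 * chi_1) takes values
  {0} -> 1, {1} -> -I, {2} -> -1, {3} -> I.
Now take the inner product of this character with each irreducible chi from the table, <chi_2*chi_1, chi> = (1/4) sum_C |C| (chi_2*chi_1)(C) conj(chi(C)):
  <chi_2*chi_1, chi_0> = (1/4)[1*(1)*conj(1) + 1*(-I)*conj(1) + 1*(-1)*conj(1) + 1*(I)*conj(1)]
      = (1/4)[(1) + (-I) + (-1) + (I)] = 0/4 = 0
  <chi_2*chi_1, chi_1> = (1/4)[1*(1)*conj(1) + 1*(-I)*conj(I) + 1*(-1)*conj(-1) + 1*(I)*conj(-I)]
      = (1/4)[(1) + (-1) + (1) + (-1)] = 0/4 = 0
  <chi_2*chi_1, chi_2> = (1/4)[1*(1)*conj(1) + 1*(-I)*conj(-1) + 1*(-1)*conj(1) + 1*(I)*conj(-1)]
      = (1/4)[(1) + (I) + (-1) + (-I)] = 0/4 = 0
  <chi_2*chi_1, chi_3> = (1/4)[1*(1)*conj(1) + 1*(-I)*conj(-I) + 1*(-1)*conj(-1) + 1*(I)*conj(I)]
      = (1/4)[(1) + (1) + (1) + (1)] = 4/4 = 1
(Exp terms are combined using exp(i*s)*conj(exp(i*t)) = exp(i*(s-t)), and sums of them are collapsed using the identity that for every m > 1 the m distinct m-th roots of unity sum to 0, e.g. 1 + exp(2*I*pi/3) + exp(-2*I*pi/3) = 0.)
Hence the multiplicities are chi_3: 1. Dimension check: dim(chi_2)*dim(chi_1) = 1*1 = 1 and sum (mult * dim) = 1*1 = 1.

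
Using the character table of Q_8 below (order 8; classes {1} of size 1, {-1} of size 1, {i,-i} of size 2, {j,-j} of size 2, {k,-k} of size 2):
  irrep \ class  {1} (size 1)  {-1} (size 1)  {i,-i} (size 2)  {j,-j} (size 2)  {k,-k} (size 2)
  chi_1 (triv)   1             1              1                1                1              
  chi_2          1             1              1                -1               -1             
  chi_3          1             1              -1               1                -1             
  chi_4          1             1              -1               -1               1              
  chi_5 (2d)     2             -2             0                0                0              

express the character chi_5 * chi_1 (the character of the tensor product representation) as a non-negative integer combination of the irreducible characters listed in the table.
chi_5 tensor chi_1 = chi_5 (all other irreducibles have multiplicity 0).

Reasoning: The character of a tensor product is the pointwise product (chi_5 * chi_1)(C) = chi_5(C) * chi_1(C):
  {1}: (2)*(1), {-1}: (-2)*(1), {i,-i}: (0)*(1), {j,-j}: (0)*(1), {k,-k}: (0)*(1)
so (chi_5 * chi_1) takes values
  {1} -> 2, {-1} -> -2, {i,-i} -> 0, {j,-j} -> 0, {k,-k} -> 0.
Now take the inner product of this character with each irreducible chi from the table, <chi_5*chi_1, chi> = (1/8) sum_C |C| (chi_5*chi_1)(C) conj(chi(C)):
  <chi_5*chi_1, chi_1> = (1/8)[1*(2)*conj(1) + 1*(-2)*conj(1) + 2*(0)*conj(1) + 2*(0)*conj(1) + 2*(0)*conj(1)]
      = (1/8)[(2) + (-2) + (0) + (0) + (0)] = 0/8 = 0
  <chi_5*chi_1, chi_2> = (1/8)[1*(2)*conj(1) + 1*(-2)*conj(1) + 2*(0)*conj(1) + 2*(0)*conj(-1) + 2*(0)*conj(-1)]
      = (1/8)[(2) + (-2) + (0) + (0) + (0)] = 0/8 = 0
  <chi_5*chi_1, chi_3> = (1/8)[1*(2)*conj(1) + 1*(-2)*conj(1) + 2*(0)*conj(-1) + 2*(0)*conj(1) + 2*(0)*conj(-1)]
      = (1/8)[(2) + (-2) + (0) + (0) + (0)] = 0/8 = 0
  <chi_5*chi_1, chi_4> = (1/8)[1*(2)*conj(1) + 1*(-2)*conj(1) + 2*(0)*conj(-1) + 2*(0)*conj(-1) + 2*(0)*conj(1)]
      = (1/8)[(2) + (-2) + (0) + (0) + (0)] = 0/8 = 0
  <chi_5*chi_1, chi_5> = (1/8)[1*(2)*conj(2) + 1*(-2)*conj(-2) + 2*(0)*conj(0) + 2*(0)*conj(0) + 2*(0)*conj(0)]
      = (1/8)[(4) + (4) + (0) + (0) + (0)] = 8/8 = 1
Hence the multiplicities are chi_5: 1. Dimension check: dim(chi_5)*dim(chi_1) = 2*1 = 2 and sum (mult * dim) = 1*2 = 2.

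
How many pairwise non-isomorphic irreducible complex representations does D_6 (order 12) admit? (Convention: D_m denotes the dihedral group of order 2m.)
6

Why: The number of irreducible complex representations of a finite group equals its number of conjugacy classes. D_6 has 6 conjugacy classes (n/2 + 3 for n even), so D_6 (order 12) has exactly 6 irreducible complex representations.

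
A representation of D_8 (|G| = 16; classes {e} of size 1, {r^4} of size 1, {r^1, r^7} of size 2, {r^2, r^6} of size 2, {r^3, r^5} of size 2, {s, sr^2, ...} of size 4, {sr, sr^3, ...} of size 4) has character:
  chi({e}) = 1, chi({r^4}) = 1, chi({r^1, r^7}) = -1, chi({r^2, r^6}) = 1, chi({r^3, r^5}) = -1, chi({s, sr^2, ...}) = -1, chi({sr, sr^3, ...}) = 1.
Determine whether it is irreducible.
Irreducible: <chi, chi> = 1.

Justification: <chi, chi> = (1/|G|) sum_C |C| * |chi(C)|^2 = (1/16)[1*|1|^2 + 1*|1|^2 + 2*|-1|^2 + 2*|1|^2 + 2*|-1|^2 + 4*|-1|^2 + 4*|1|^2]
  = (1/16)[(1) + (1) + (2) + (2) + (2) + (4) + (4)] = 16/16 = 1.
A character is irreducible iff <chi, chi> = 1, so this representation is irreducible.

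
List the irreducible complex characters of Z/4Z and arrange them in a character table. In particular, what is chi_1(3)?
Character table of Z/4Z (irreps indexed chi_0,...,chi_3 with chi_k(m) = zeta_4^(k*m), zeta_4 = exp(2*pi*i/4)):
  irrep \ class  {0} (size 1)  {1} (size 1)  {2} (size 1)  {3} (size 1)
  chi_0          1             1             1             1           
  chi_1          1             I             -1            -I          
  chi_2          1             -1            1             -1          
  chi_3          1             -I            -1            I           

Spot check: chi_1(3) = zeta_4^(1*3) = zeta_4^3 = -I.

Argument: Z/4Z is abelian, so all 4 irreducible complex representations are 1-dimensional. They are given by chi_k(m) = zeta_4^(k*m) for k = 0,...,3. Row orthogonality: sum_m chi_k(m) conj(chi_l(m)) = 4 * [k = l].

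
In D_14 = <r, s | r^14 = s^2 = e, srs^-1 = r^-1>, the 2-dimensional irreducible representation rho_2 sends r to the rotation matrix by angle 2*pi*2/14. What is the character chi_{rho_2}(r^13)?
chi_{rho_2}(r^13) = 2*cos(2*pi*2*13/14) = 2*cos(2*pi/7)

rho_2(r^13) is rotation by angle 2*pi*2*13/14, whose trace is 2*cos(2*pi*2*13/14) = 2*cos(2*pi/7).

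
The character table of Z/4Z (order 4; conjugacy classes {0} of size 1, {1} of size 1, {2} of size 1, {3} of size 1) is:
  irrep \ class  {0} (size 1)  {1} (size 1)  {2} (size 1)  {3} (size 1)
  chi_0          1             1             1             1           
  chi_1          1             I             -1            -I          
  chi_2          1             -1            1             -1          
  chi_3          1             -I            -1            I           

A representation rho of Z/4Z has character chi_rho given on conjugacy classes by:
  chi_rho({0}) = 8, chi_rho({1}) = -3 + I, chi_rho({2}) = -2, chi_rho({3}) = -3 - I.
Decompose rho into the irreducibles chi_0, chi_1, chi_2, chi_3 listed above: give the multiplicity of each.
Multiplicities: chi_0: 0, chi_1: 3, chi_2: 3, chi_3: 2.

Working: Use <chi_rho, chi> = (1/|G|) sum_C |C| * chi_rho(C) * conj(chi(C)) with |G| = 4 for each irreducible chi in the table:
  <chi_rho, chi_0> = (1/4)[1*(8)*conj(1) + 1*(-3 + I)*conj(1) + 1*(-2)*conj(1) + 1*(-3 - I)*conj(1)]
      = (1/4)[(8) + (-3 + I) + (-2) + (-3 - I)] = 0/4 = 0
  <chi_rho, chi_1> = (1/4)[1*(8)*conj(1) + 1*(-3 + I)*conj(I) + 1*(-2)*conj(-1) + 1*(-3 - I)*conj(-I)]
      = (1/4)[(8) + (1 + 3*I) + (2) + (1 - 3*I)] = 12/4 = 3
  <chi_rho, chi_2> = (1/4)[1*(8)*conj(1) + 1*(-3 + I)*conj(-1) + 1*(-2)*conj(1) + 1*(-3 - I)*conj(-1)]
      = (1/4)[(8) + (3 - I) + (-2) + (3 + I)] = 12/4 = 3
  <chi_rho, chi_3> = (1/4)[1*(8)*conj(1) + 1*(-3 + I)*conj(-I) + 1*(-2)*conj(-1) + 1*(-3 - I)*conj(I)]
      = (1/4)[(8) + (-1 - 3*I) + (2) + (-1 + 3*I)] = 8/4 = 2
(Exp terms are combined using exp(i*s)*conj(exp(i*t)) = exp(i*(s-t)), and sums of them are collapsed using the identity that for every m > 1 the m distinct m-th roots of unity sum to 0, e.g. 1 + exp(2*I*pi/3) + exp(-2*I*pi/3) = 0.)
Dimension check: dim(rho) = sum (mult * dim) = 0*1 + 3*1 + 3*1 + 2*1 = 8 = chi_rho(e) = 8.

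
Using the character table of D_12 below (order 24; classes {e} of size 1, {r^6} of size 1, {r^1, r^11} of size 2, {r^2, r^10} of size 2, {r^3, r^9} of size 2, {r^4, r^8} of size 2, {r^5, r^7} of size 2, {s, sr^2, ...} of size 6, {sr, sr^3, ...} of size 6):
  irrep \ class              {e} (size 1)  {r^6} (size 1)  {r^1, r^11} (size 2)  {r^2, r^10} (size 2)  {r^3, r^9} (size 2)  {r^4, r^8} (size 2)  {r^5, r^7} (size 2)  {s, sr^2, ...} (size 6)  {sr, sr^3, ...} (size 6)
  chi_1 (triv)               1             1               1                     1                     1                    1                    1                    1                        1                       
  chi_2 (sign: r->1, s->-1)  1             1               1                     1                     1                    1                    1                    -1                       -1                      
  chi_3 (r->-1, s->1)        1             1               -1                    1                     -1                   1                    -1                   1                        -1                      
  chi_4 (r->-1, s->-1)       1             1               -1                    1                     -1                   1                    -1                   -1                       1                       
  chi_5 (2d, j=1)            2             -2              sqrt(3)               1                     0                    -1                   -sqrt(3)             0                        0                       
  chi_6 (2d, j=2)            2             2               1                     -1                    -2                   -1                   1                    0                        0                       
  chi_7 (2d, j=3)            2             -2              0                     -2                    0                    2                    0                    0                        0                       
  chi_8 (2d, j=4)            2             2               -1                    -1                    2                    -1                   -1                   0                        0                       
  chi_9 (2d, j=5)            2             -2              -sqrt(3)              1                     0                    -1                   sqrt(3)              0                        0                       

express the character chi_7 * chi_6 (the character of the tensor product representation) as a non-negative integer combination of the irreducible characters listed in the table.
chi_7 tensor chi_6 = chi_5 + chi_9 (all other irreducibles have multiplicity 0).

Solution. The character of a tensor product is the pointwise product (chi_7 * chi_6)(C) = chi_7(C) * chi_6(C):
  {e}: (2)*(2), {r^6}: (-2)*(2), {r^1, r^11}: (0)*(1), {r^2, r^10}: (-2)*(-1), {r^3, r^9}: (0)*(-2), {r^4, r^8}: (2)*(-1), {r^5, r^7}: (0)*(1), {s, sr^2, ...}: (0)*(0), {sr, sr^3, ...}: (0)*(0)
so (chi_7 * chi_6) takes values
  {e} -> 4, {r^6} -> -4, {r^1, r^11} -> 0, {r^2, r^10} -> 2, {r^3, r^9} -> 0, {r^4, r^8} -> -2, {r^5, r^7} -> 0, {s, sr^2, ...} -> 0, {sr, sr^3, ...} -> 0.
Now take the inner product of this character with each irreducible chi from the table, <chi_7*chi_6, chi> = (1/24) sum_C |C| (chi_7*chi_6)(C) conj(chi(C)):
  <chi_7*chi_6, chi_1> = (1/24)[1*(4)*conj(1) + 1*(-4)*conj(1) + 2*(0)*conj(1) + 2*(2)*conj(1) + 2*(0)*conj(1) + 2*(-2)*conj(1) + 2*(0)*conj(1) + 6*(0)*conj(1) + 6*(0)*conj(1)]
      = (1/24)[(4) + (-4) + (0) + (4) + (0) + (-4) + (0) + (0) + (0)] = 0/24 = 0
  <chi_7*chi_6, chi_2> = (1/24)[1*(4)*conj(1) + 1*(-4)*conj(1) + 2*(0)*conj(1) + 2*(2)*conj(1) + 2*(0)*conj(1) + 2*(-2)*conj(1) + 2*(0)*conj(1) + 6*(0)*conj(-1) + 6*(0)*conj(-1)]
      = (1/24)[(4) + (-4) + (0) + (4) + (0) + (-4) + (0) + (0) + (0)] = 0/24 = 0
  <chi_7*chi_6, chi_3> = (1/24)[1*(4)*conj(1) + 1*(-4)*conj(1) + 2*(0)*conj(-1) + 2*(2)*conj(1) + 2*(0)*conj(-1) + 2*(-2)*conj(1) + 2*(0)*conj(-1) + 6*(0)*conj(1) + 6*(0)*conj(-1)]
      = (1/24)[(4) + (-4) + (0) + (4) + (0) + (-4) + (0) + (0) + (0)] = 0/24 = 0
  <chi_7*chi_6, chi_4> = (1/24)[1*(4)*conj(1) + 1*(-4)*conj(1) + 2*(0)*conj(-1) + 2*(2)*conj(1) + 2*(0)*conj(-1) + 2*(-2)*conj(1) + 2*(0)*conj(-1) + 6*(0)*conj(-1) + 6*(0)*conj(1)]
      = (1/24)[(4) + (-4) + (0) + (4) + (0) + (-4) + (0) + (0) + (0)] = 0/24 = 0
  <chi_7*chi_6, chi_5> = (1/24)[1*(4)*conj(2) + 1*(-4)*conj(-2) + 2*(0)*conj(sqrt(3)) + 2*(2)*conj(1) + 2*(0)*conj(0) + 2*(-2)*conj(-1) + 2*(0)*conj(-sqrt(3)) + 6*(0)*conj(0) + 6*(0)*conj(0)]
      = (1/24)[(8) + (8) + (0) + (4) + (0) + (4) + (0) + (0) + (0)] = 24/24 = 1
  <chi_7*chi_6, chi_6> = (1/24)[1*(4)*conj(2) + 1*(-4)*conj(2) + 2*(0)*conj(1) + 2*(2)*conj(-1) + 2*(0)*conj(-2) + 2*(-2)*conj(-1) + 2*(0)*conj(1) + 6*(0)*conj(0) + 6*(0)*conj(0)]
      = (1/24)[(8) + (-8) + (0) + (-4) + (0) + (4) + (0) + (0) + (0)] = 0/24 = 0
  <chi_7*chi_6, chi_7> = (1/24)[1*(4)*conj(2) + 1*(-4)*conj(-2) + 2*(0)*conj(0) + 2*(2)*conj(-2) + 2*(0)*conj(0) + 2*(-2)*conj(2) + 2*(0)*conj(0) + 6*(0)*conj(0) + 6*(0)*conj(0)]
      = (1/24)[(8) + (8) + (0) + (-8) + (0) + (-8) + (0) + (0) + (0)] = 0/24 = 0
  <chi_7*chi_6, chi_8> = (1/24)[1*(4)*conj(2) + 1*(-4)*conj(2) + 2*(0)*conj(-1) + 2*(2)*conj(-1) + 2*(0)*conj(2) + 2*(-2)*conj(-1) + 2*(0)*conj(-1) + 6*(0)*conj(0) + 6*(0)*conj(0)]
      = (1/24)[(8) + (-8) + (0) + (-4) + (0) + (4) + (0) + (0) + (0)] = 0/24 = 0
  <chi_7*chi_6, chi_9> = (1/24)[1*(4)*conj(2) + 1*(-4)*conj(-2) + 2*(0)*conj(-sqrt(3)) + 2*(2)*conj(1) + 2*(0)*conj(0) + 2*(-2)*conj(-1) + 2*(0)*conj(sqrt(3)) + 6*(0)*conj(0) + 6*(0)*conj(0)]
      = (1/24)[(8) + (8) + (0) + (4) + (0) + (4) + (0) + (0) + (0)] = 24/24 = 1
Hence the multiplicities are chi_5: 1, chi_9: 1. Dimension check: dim(chi_7)*dim(chi_6) = 2*2 = 4 and sum (mult * dim) = 1*2 + 1*2 = 4.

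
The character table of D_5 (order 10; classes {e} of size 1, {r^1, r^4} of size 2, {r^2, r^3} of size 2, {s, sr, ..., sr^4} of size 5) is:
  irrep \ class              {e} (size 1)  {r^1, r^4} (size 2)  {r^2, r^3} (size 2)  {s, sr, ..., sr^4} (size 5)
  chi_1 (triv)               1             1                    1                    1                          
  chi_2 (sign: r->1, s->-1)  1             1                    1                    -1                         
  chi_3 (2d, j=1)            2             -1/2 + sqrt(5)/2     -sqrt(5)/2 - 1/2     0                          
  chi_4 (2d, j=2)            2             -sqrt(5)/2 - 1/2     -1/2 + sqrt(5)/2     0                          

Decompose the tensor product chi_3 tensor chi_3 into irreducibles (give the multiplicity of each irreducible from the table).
chi_3 tensor chi_3 = chi_1 + chi_2 + chi_4 (all other irreducibles have multiplicity 0).

Proof sketch: The character of a tensor product is the pointwise product (chi_3 * chi_3)(C) = chi_3(C) * chi_3(C):
  {e}: (2)*(2), {r^1, r^4}: (-1/2 + sqrt(5)/2)*(-1/2 + sqrt(5)/2), {r^2, r^3}: (-sqrt(5)/2 - 1/2)*(-sqrt(5)/2 - 1/2), {s, sr, ..., sr^4}: (0)*(0)
so (chi_3 * chi_3) takes values
  {e} -> 4, {r^1, r^4} -> 3/2 - sqrt(5)/2, {r^2, r^3} -> sqrt(5)/2 + 3/2, {s, sr, ..., sr^4} -> 0.
Now take the inner product of this character with each irreducible chi from the table, <chi_3*chi_3, chi> = (1/10) sum_C |C| (chi_3*chi_3)(C) conj(chi(C)):
  <chi_3*chi_3, chi_1> = (1/10)[1*(4)*conj(1) + 2*(3/2 - sqrt(5)/2)*conj(1) + 2*(sqrt(5)/2 + 3/2)*conj(1) + 5*(0)*conj(1)]
      = (1/10)[(4) + (3 - sqrt(5)) + (sqrt(5) + 3) + (0)] = 10/10 = 1
  <chi_3*chi_3, chi_2> = (1/10)[1*(4)*conj(1) + 2*(3/2 - sqrt(5)/2)*conj(1) + 2*(sqrt(5)/2 + 3/2)*conj(1) + 5*(0)*conj(-1)]
      = (1/10)[(4) + (3 - sqrt(5)) + (sqrt(5) + 3) + (0)] = 10/10 = 1
  <chi_3*chi_3, chi_3> = (1/10)[1*(4)*conj(2) + 2*(3/2 - sqrt(5)/2)*conj(-1/2 + sqrt(5)/2) + 2*(sqrt(5)/2 + 3/2)*conj(-sqrt(5)/2 - 1/2) + 5*(0)*conj(0)]
      = (1/10)[(8) + (-4 + 2*sqrt(5)) + (-2*sqrt(5) - 4) + (0)] = 0/10 = 0
  <chi_3*chi_3, chi_4> = (1/10)[1*(4)*conj(2) + 2*(3/2 - sqrt(5)/2)*conj(-sqrt(5)/2 - 1/2) + 2*(sqrt(5)/2 + 3/2)*conj(-1/2 + sqrt(5)/2) + 5*(0)*conj(0)]
      = (1/10)[(8) + (1 - sqrt(5)) + (1 + sqrt(5)) + (0)] = 10/10 = 1
Hence the multiplicities are chi_1: 1, chi_2: 1, chi_4: 1. Dimension check: dim(chi_3)*dim(chi_3) = 2*2 = 4 and sum (mult * dim) = 1*1 + 1*1 + 1*2 = 4.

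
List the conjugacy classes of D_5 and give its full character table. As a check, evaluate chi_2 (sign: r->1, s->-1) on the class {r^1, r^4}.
Conjugacy classes: {e} of size 1, {r^1, r^4} of size 2, {r^2, r^3} of size 2, {s, sr, ..., sr^4} of size 5.
Character table:
  irrep \ class              {e} (size 1)  {r^1, r^4} (size 2)  {r^2, r^3} (size 2)  {s, sr, ..., sr^4} (size 5)
  chi_1 (triv)               1             1                    1                    1                          
  chi_2 (sign: r->1, s->-1)  1             1                    1                    -1                         
  chi_3 (2d, j=1)            2             -1/2 + sqrt(5)/2     -sqrt(5)/2 - 1/2     0                          
  chi_4 (2d, j=2)            2             -sqrt(5)/2 - 1/2     -1/2 + sqrt(5)/2     0                          

Spot check: chi_2 (sign: r->1, s->-1) on {r^1, r^4} = 1.

Derivation: D_5 has order 2*5 = 10 with 4 conjugacy classes, hence 4 irreducibles. Sum of squared dims 1 + 1 + 4 + 4 = 10 = |G|. Linear characters come from the abelianisation; the 2-dimensional irreps have character r^k -> 2*cos(2*pi*j*k/5), reflections -> 0.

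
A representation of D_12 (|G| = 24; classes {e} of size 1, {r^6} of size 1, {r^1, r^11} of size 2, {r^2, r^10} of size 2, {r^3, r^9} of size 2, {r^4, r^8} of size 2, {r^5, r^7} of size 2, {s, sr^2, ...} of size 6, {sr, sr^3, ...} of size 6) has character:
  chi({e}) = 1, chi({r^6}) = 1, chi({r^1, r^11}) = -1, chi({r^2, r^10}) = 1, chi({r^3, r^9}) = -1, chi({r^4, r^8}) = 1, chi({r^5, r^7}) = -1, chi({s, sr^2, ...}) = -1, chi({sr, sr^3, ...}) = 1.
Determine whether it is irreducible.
Irreducible: <chi, chi> = 1.

Reasoning: <chi, chi> = (1/|G|) sum_C |C| * |chi(C)|^2 = (1/24)[1*|1|^2 + 1*|1|^2 + 2*|-1|^2 + 2*|1|^2 + 2*|-1|^2 + 2*|1|^2 + 2*|-1|^2 + 6*|-1|^2 + 6*|1|^2]
  = (1/24)[(1) + (1) + (2) + (2) + (2) + (2) + (2) + (6) + (6)] = 24/24 = 1.
A character is irreducible iff <chi, chi> = 1, so this representation is irreducible.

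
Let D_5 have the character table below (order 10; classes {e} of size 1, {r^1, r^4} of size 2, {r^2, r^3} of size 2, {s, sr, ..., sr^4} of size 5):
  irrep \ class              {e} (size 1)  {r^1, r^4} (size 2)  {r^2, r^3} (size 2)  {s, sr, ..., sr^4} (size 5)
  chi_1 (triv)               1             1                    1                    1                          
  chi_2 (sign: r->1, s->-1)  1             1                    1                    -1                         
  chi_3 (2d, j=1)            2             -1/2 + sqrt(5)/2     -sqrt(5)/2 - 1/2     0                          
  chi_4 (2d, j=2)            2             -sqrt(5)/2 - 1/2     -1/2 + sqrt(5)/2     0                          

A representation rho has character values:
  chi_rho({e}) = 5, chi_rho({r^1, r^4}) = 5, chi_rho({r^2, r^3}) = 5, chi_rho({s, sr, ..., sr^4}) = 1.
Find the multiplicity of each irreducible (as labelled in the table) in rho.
Multiplicities: chi_1: 3, chi_2: 2, chi_3: 0, chi_4: 0.

Working: Use <chi_rho, chi> = (1/|G|) sum_C |C| * chi_rho(C) * conj(chi(C)) with |G| = 10 for each irreducible chi in the table:
  <chi_rho, chi_1> = (1/10)[1*(5)*conj(1) + 2*(5)*conj(1) + 2*(5)*conj(1) + 5*(1)*conj(1)]
      = (1/10)[(5) + (10) + (10) + (5)] = 30/10 = 3
  <chi_rho, chi_2> = (1/10)[1*(5)*conj(1) + 2*(5)*conj(1) + 2*(5)*conj(1) + 5*(1)*conj(-1)]
      = (1/10)[(5) + (10) + (10) + (-5)] = 20/10 = 2
  <chi_rho, chi_3> = (1/10)[1*(5)*conj(2) + 2*(5)*conj(-1/2 + sqrt(5)/2) + 2*(5)*conj(-sqrt(5)/2 - 1/2) + 5*(1)*conj(0)]
      = (1/10)[(10) + (-5 + 5*sqrt(5)) + (-5*sqrt(5) - 5) + (0)] = 0/10 = 0
  <chi_rho, chi_4> = (1/10)[1*(5)*conj(2) + 2*(5)*conj(-sqrt(5)/2 - 1/2) + 2*(5)*conj(-1/2 + sqrt(5)/2) + 5*(1)*conj(0)]
      = (1/10)[(10) + (-5*sqrt(5) - 5) + (-5 + 5*sqrt(5)) + (0)] = 0/10 = 0
Dimension check: dim(rho) = sum (mult * dim) = 3*1 + 2*1 + 0*2 + 0*2 = 5 = chi_rho(e) = 5.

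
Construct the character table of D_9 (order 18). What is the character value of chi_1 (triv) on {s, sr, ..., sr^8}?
Conjugacy classes: {e} of size 1, {r^1, r^8} of size 2, {r^2, r^7} of size 2, {r^3, r^6} of size 2, {r^4, r^5} of size 2, {s, sr, ..., sr^8} of size 9.
Character table:
  irrep \ class              {e} (size 1)  {r^1, r^8} (size 2)  {r^2, r^7} (size 2)  {r^3, r^6} (size 2)  {r^4, r^5} (size 2)  {s, sr, ..., sr^8} (size 9)
  chi_1 (triv)               1             1                    1                    1                    1                    1                          
  chi_2 (sign: r->1, s->-1)  1             1                    1                    1                    1                    -1                         
  chi_3 (2d, j=1)            2             2*cos(2*pi/9)        2*cos(4*pi/9)        -1                   -2*cos(pi/9)         0                          
  chi_4 (2d, j=2)            2             2*cos(4*pi/9)        -2*cos(pi/9)         -1                   2*cos(2*pi/9)        0                          
  chi_5 (2d, j=3)            2             -1                   -1                   2                    -1                   0                          
  chi_6 (2d, j=4)            2             -2*cos(pi/9)         2*cos(2*pi/9)        -1                   2*cos(4*pi/9)        0                          

Spot check: chi_1 (triv) on {s, sr, ..., sr^8} = 1.

Proof sketch: D_9 has order 2*9 = 18 with 6 conjugacy classes, hence 6 irreducibles. Sum of squared dims 1 + 1 + 4 + 4 + 4 + 4 = 18 = |G|. Linear characters come from the abelianisation; the 2-dimensional irreps have character r^k -> 2*cos(2*pi*j*k/9), reflections -> 0.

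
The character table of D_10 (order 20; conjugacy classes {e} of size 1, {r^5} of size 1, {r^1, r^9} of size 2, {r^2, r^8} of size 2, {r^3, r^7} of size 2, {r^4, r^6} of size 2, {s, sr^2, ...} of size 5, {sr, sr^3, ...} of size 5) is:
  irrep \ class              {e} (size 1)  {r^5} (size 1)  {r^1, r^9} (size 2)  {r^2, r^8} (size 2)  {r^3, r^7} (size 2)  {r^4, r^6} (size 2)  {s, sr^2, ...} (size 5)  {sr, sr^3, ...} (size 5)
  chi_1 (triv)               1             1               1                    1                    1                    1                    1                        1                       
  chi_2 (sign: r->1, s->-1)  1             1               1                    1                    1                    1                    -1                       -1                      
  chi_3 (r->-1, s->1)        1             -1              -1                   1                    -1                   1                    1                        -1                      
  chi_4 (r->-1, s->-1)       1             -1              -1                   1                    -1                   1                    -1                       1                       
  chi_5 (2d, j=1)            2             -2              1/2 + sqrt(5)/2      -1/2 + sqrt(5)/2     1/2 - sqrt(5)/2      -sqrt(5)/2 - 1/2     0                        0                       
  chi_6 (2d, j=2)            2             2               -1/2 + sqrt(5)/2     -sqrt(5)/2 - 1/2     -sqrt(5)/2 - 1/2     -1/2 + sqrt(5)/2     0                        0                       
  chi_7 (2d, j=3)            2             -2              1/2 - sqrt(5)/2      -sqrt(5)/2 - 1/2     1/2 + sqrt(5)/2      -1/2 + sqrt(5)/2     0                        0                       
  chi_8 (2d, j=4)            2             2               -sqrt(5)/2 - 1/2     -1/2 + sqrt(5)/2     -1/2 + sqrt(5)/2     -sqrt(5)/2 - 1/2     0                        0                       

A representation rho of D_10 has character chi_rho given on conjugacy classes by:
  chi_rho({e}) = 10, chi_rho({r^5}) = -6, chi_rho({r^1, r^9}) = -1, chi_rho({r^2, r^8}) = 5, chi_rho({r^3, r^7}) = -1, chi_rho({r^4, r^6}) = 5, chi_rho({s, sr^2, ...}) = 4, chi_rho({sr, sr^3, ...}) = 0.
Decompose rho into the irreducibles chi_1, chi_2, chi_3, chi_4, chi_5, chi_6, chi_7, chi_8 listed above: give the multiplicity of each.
Multiplicities: chi_1: 2, chi_2: 0, chi_3: 3, chi_4: 1, chi_5: 1, chi_6: 0, chi_7: 1, chi_8: 0.

Argument: Use <chi_rho, chi> = (1/|G|) sum_C |C| * chi_rho(C) * conj(chi(C)) with |G| = 20 for each irreducible chi in the table:
  <chi_rho, chi_1> = (1/20)[1*(10)*conj(1) + 1*(-6)*conj(1) + 2*(-1)*conj(1) + 2*(5)*conj(1) + 2*(-1)*conj(1) + 2*(5)*conj(1) + 5*(4)*conj(1) + 5*(0)*conj(1)]
      = (1/20)[(10) + (-6) + (-2) + (10) + (-2) + (10) + (20) + (0)] = 40/20 = 2
  <chi_rho, chi_2> = (1/20)[1*(10)*conj(1) + 1*(-6)*conj(1) + 2*(-1)*conj(1) + 2*(5)*conj(1) + 2*(-1)*conj(1) + 2*(5)*conj(1) + 5*(4)*conj(-1) + 5*(0)*conj(-1)]
      = (1/20)[(10) + (-6) + (-2) + (10) + (-2) + (10) + (-20) + (0)] = 0/20 = 0
  <chi_rho, chi_3> = (1/20)[1*(10)*conj(1) + 1*(-6)*conj(-1) + 2*(-1)*conj(-1) + 2*(5)*conj(1) + 2*(-1)*conj(-1) + 2*(5)*conj(1) + 5*(4)*conj(1) + 5*(0)*conj(-1)]
      = (1/20)[(10) + (6) + (2) + (10) + (2) + (10) + (20) + (0)] = 60/20 = 3
  <chi_rho, chi_4> = (1/20)[1*(10)*conj(1) + 1*(-6)*conj(-1) + 2*(-1)*conj(-1) + 2*(5)*conj(1) + 2*(-1)*conj(-1) + 2*(5)*conj(1) + 5*(4)*conj(-1) + 5*(0)*conj(1)]
      = (1/20)[(10) + (6) + (2) + (10) + (2) + (10) + (-20) + (0)] = 20/20 = 1
  <chi_rho, chi_5> = (1/20)[1*(10)*conj(2) + 1*(-6)*conj(-2) + 2*(-1)*conj(1/2 + sqrt(5)/2) + 2*(5)*conj(-1/2 + sqrt(5)/2) + 2*(-1)*conj(1/2 - sqrt(5)/2) + 2*(5)*conj(-sqrt(5)/2 - 1/2) + 5*(4)*conj(0) + 5*(0)*conj(0)]
      = (1/20)[(20) + (12) + (-sqrt(5) - 1) + (-5 + 5*sqrt(5)) + (-1 + sqrt(5)) + (-5*sqrt(5) - 5) + (0) + (0)] = 20/20 = 1
  <chi_rho, chi_6> = (1/20)[1*(10)*conj(2) + 1*(-6)*conj(2) + 2*(-1)*conj(-1/2 + sqrt(5)/2) + 2*(5)*conj(-sqrt(5)/2 - 1/2) + 2*(-1)*conj(-sqrt(5)/2 - 1/2) + 2*(5)*conj(-1/2 + sqrt(5)/2) + 5*(4)*conj(0) + 5*(0)*conj(0)]
      = (1/20)[(20) + (-12) + (1 - sqrt(5)) + (-5*sqrt(5) - 5) + (1 + sqrt(5)) + (-5 + 5*sqrt(5)) + (0) + (0)] = 0/20 = 0
  <chi_rho, chi_7> = (1/20)[1*(10)*conj(2) + 1*(-6)*conj(-2) + 2*(-1)*conj(1/2 - sqrt(5)/2) + 2*(5)*conj(-sqrt(5)/2 - 1/2) + 2*(-1)*conj(1/2 + sqrt(5)/2) + 2*(5)*conj(-1/2 + sqrt(5)/2) + 5*(4)*conj(0) + 5*(0)*conj(0)]
      = (1/20)[(20) + (12) + (-1 + sqrt(5)) + (-5*sqrt(5) - 5) + (-sqrt(5) - 1) + (-5 + 5*sqrt(5)) + (0) + (0)] = 20/20 = 1
  <chi_rho, chi_8> = (1/20)[1*(10)*conj(2) + 1*(-6)*conj(2) + 2*(-1)*conj(-sqrt(5)/2 - 1/2) + 2*(5)*conj(-1/2 + sqrt(5)/2) + 2*(-1)*conj(-1/2 + sqrt(5)/2) + 2*(5)*conj(-sqrt(5)/2 - 1/2) + 5*(4)*conj(0) + 5*(0)*conj(0)]
      = (1/20)[(20) + (-12) + (1 + sqrt(5)) + (-5 + 5*sqrt(5)) + (1 - sqrt(5)) + (-5*sqrt(5) - 5) + (0) + (0)] = 0/20 = 0
Dimension check: dim(rho) = sum (mult * dim) = 2*1 + 0*1 + 3*1 + 1*1 + 1*2 + 0*2 + 1*2 + 0*2 = 10 = chi_rho(e) = 10.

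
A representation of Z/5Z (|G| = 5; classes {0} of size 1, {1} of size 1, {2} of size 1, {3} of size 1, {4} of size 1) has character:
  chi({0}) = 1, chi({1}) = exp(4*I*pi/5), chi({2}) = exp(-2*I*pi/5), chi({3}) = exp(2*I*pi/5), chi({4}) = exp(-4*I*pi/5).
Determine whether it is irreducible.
Irreducible: <chi, chi> = 1.

Proof sketch: <chi, chi> = (1/|G|) sum_C |C| * |chi(C)|^2 = (1/5)[1*|1|^2 + 1*|exp(4*I*pi/5)|^2 + 1*|exp(-2*I*pi/5)|^2 + 1*|exp(2*I*pi/5)|^2 + 1*|exp(-4*I*pi/5)|^2]
  = (1/5)[(1) + (1) + (1) + (1) + (1)] = 5/5 = 1.
(Exp terms are combined using exp(i*s)*conj(exp(i*t)) = exp(i*(s-t)), and sums of them are collapsed using the identity that for every m > 1 the m distinct m-th roots of unity sum to 0, e.g. 1 + exp(2*I*pi/3) + exp(-2*I*pi/3) = 0.)
A character is irreducible iff <chi, chi> = 1, so this representation is irreducible.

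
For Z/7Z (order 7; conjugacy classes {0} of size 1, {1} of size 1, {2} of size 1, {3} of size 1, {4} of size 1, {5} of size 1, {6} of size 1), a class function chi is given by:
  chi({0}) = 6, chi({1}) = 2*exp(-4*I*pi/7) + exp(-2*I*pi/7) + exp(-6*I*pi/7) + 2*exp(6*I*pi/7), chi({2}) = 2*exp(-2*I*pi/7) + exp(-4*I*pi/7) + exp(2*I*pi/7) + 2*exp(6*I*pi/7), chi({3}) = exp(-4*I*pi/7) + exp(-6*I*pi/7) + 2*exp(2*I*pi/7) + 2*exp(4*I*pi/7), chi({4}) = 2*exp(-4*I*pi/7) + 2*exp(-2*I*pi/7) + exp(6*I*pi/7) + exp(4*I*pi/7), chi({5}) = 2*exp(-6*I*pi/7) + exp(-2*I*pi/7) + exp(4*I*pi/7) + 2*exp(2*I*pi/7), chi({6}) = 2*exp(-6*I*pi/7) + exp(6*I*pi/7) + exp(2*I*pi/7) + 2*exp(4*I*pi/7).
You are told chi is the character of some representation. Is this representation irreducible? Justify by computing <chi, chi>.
Not irreducible (reducible): <chi, chi> = 10 > 1.

<chi, chi> = (1/|G|) sum_C |C| * |chi(C)|^2 = (1/7)[1*|6|^2 + 1*|2*exp(-4*I*pi/7) + exp(-2*I*pi/7) + exp(-6*I*pi/7) + 2*exp(6*I*pi/7)|^2 + 1*|2*exp(-2*I*pi/7) + exp(-4*I*pi/7) + exp(2*I*pi/7) + 2*exp(6*I*pi/7)|^2 + 1*|exp(-4*I*pi/7) + exp(-6*I*pi/7) + 2*exp(2*I*pi/7) + 2*exp(4*I*pi/7)|^2 + 1*|2*exp(-4*I*pi/7) + 2*exp(-2*I*pi/7) + exp(6*I*pi/7) + exp(4*I*pi/7)|^2 + 1*|2*exp(-6*I*pi/7) + exp(-2*I*pi/7) + exp(4*I*pi/7) + 2*exp(2*I*pi/7)|^2 + 1*|2*exp(-6*I*pi/7) + exp(6*I*pi/7) + exp(2*I*pi/7) + 2*exp(4*I*pi/7)|^2]
  = (1/7)[(36) + (10 + 5*exp(-4*I*pi/7) + 6*exp(-2*I*pi/7) + 2*exp(-6*I*pi/7) + 2*exp(6*I*pi/7) + 6*exp(2*I*pi/7) + 5*exp(4*I*pi/7)) + (10 + 6*exp(-4*I*pi/7) + 5*exp(-6*I*pi/7) + 2*exp(-2*I*pi/7) + 2*exp(2*I*pi/7) + 5*exp(6*I*pi/7) + 6*exp(4*I*pi/7)) + (10 + 5*exp(-2*I*pi/7) + 6*exp(-6*I*pi/7) + 2*exp(-4*I*pi/7) + 2*exp(4*I*pi/7) + 6*exp(6*I*pi/7) + 5*exp(2*I*pi/7)) + (10 + 5*exp(-2*I*pi/7) + 6*exp(-6*I*pi/7) + 2*exp(-4*I*pi/7) + 2*exp(4*I*pi/7) + 6*exp(6*I*pi/7) + 5*exp(2*I*pi/7)) + (10 + 6*exp(-4*I*pi/7) + 5*exp(-6*I*pi/7) + 2*exp(-2*I*pi/7) + 2*exp(2*I*pi/7) + 5*exp(6*I*pi/7) + 6*exp(4*I*pi/7)) + (10 + 5*exp(-4*I*pi/7) + 6*exp(-2*I*pi/7) + 2*exp(-6*I*pi/7) + 2*exp(6*I*pi/7) + 6*exp(2*I*pi/7) + 5*exp(4*I*pi/7))] = 70/7 = 10.
(Exp terms are combined using exp(i*s)*conj(exp(i*t)) = exp(i*(s-t)), and sums of them are collapsed using the identity that for every m > 1 the m distinct m-th roots of unity sum to 0, e.g. 1 + exp(2*I*pi/3) + exp(-2*I*pi/3) = 0.)
A character is irreducible iff <chi, chi> = 1, so this representation is reducible.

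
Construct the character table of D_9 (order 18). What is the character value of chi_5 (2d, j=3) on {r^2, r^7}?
Conjugacy classes: {e} of size 1, {r^1, r^8} of size 2, {r^2, r^7} of size 2, {r^3, r^6} of size 2, {r^4, r^5} of size 2, {s, sr, ..., sr^8} of size 9.
Character table:
  irrep \ class              {e} (size 1)  {r^1, r^8} (size 2)  {r^2, r^7} (size 2)  {r^3, r^6} (size 2)  {r^4, r^5} (size 2)  {s, sr, ..., sr^8} (size 9)
  chi_1 (triv)               1             1                    1                    1                    1                    1                          
  chi_2 (sign: r->1, s->-1)  1             1                    1                    1                    1                    -1                         
  chi_3 (2d, j=1)            2             2*cos(2*pi/9)        2*cos(4*pi/9)        -1                   -2*cos(pi/9)         0                          
  chi_4 (2d, j=2)            2             2*cos(4*pi/9)        -2*cos(pi/9)         -1                   2*cos(2*pi/9)        0                          
  chi_5 (2d, j=3)            2             -1                   -1                   2                    -1                   0                          
  chi_6 (2d, j=4)            2             -2*cos(pi/9)         2*cos(2*pi/9)        -1                   2*cos(4*pi/9)        0                          

Spot check: chi_5 (2d, j=3) on {r^2, r^7} = -1.

Working: D_9 has order 2*9 = 18 with 6 conjugacy classes, hence 6 irreducibles. Sum of squared dims 1 + 1 + 4 + 4 + 4 + 4 = 18 = |G|. Linear characters come from the abelianisation; the 2-dimensional irreps have character r^k -> 2*cos(2*pi*j*k/9), reflections -> 0.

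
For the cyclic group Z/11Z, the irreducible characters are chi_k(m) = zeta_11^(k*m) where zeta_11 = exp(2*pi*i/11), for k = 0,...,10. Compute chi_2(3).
chi_2(3) = zeta_11^6 = exp(-10*I*pi/11)

chi_2(3) = zeta_11^(2*3) = zeta_11^6. Since zeta_11^11 = 1, this equals zeta_11^6 = exp(2*pi*i*6/11) = exp(-10*I*pi/11).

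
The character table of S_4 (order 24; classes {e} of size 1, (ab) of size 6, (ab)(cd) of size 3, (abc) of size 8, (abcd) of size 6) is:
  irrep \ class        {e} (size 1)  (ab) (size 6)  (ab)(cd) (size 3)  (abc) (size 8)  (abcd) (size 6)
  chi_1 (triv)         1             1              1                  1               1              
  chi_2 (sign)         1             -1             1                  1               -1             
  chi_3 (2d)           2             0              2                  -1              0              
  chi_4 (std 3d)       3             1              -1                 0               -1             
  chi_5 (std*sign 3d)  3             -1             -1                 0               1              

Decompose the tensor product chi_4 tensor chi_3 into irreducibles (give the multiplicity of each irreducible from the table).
chi_4 tensor chi_3 = chi_4 + chi_5 (all other irreducibles have multiplicity 0).

Solution. The character of a tensor product is the pointwise product (chi_4 * chi_3)(C) = chi_4(C) * chi_3(C):
  {e}: (3)*(2), (ab): (1)*(0), (ab)(cd): (-1)*(2), (abc): (0)*(-1), (abcd): (-1)*(0)
so (chi_4 * chi_3) takes values
  {e} -> 6, (ab) -> 0, (ab)(cd) -> -2, (abc) -> 0, (abcd) -> 0.
Now take the inner product of this character with each irreducible chi from the table, <chi_4*chi_3, chi> = (1/24) sum_C |C| (chi_4*chi_3)(C) conj(chi(C)):
  <chi_4*chi_3, chi_1> = (1/24)[1*(6)*conj(1) + 6*(0)*conj(1) + 3*(-2)*conj(1) + 8*(0)*conj(1) + 6*(0)*conj(1)]
      = (1/24)[(6) + (0) + (-6) + (0) + (0)] = 0/24 = 0
  <chi_4*chi_3, chi_2> = (1/24)[1*(6)*conj(1) + 6*(0)*conj(-1) + 3*(-2)*conj(1) + 8*(0)*conj(1) + 6*(0)*conj(-1)]
      = (1/24)[(6) + (0) + (-6) + (0) + (0)] = 0/24 = 0
  <chi_4*chi_3, chi_3> = (1/24)[1*(6)*conj(2) + 6*(0)*conj(0) + 3*(-2)*conj(2) + 8*(0)*conj(-1) + 6*(0)*conj(0)]
      = (1/24)[(12) + (0) + (-12) + (0) + (0)] = 0/24 = 0
  <chi_4*chi_3, chi_4> = (1/24)[1*(6)*conj(3) + 6*(0)*conj(1) + 3*(-2)*conj(-1) + 8*(0)*conj(0) + 6*(0)*conj(-1)]
      = (1/24)[(18) + (0) + (6) + (0) + (0)] = 24/24 = 1
  <chi_4*chi_3, chi_5> = (1/24)[1*(6)*conj(3) + 6*(0)*conj(-1) + 3*(-2)*conj(-1) + 8*(0)*conj(0) + 6*(0)*conj(1)]
      = (1/24)[(18) + (0) + (6) + (0) + (0)] = 24/24 = 1
Hence the multiplicities are chi_4: 1, chi_5: 1. Dimension check: dim(chi_4)*dim(chi_3) = 3*2 = 6 and sum (mult * dim) = 1*3 + 1*3 = 6.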